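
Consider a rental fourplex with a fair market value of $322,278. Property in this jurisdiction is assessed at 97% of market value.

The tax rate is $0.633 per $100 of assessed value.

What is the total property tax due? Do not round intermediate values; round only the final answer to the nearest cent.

$1,978.82

Assessed value = $322,278 × 0.97 = $312,609.66
Tax = $312,609.66 × 0.00633 = $1,978.8191478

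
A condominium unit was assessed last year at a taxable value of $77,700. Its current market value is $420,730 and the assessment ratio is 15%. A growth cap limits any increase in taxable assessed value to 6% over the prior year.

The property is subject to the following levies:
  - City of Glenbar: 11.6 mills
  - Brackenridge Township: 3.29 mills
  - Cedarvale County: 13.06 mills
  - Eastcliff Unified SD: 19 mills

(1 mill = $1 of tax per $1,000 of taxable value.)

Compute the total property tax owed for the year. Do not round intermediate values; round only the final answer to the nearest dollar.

Uncapped assessed value = $420,730 × 0.15 = $63,109.5
Cap limit = $77,700 × 1.06 = $82,362
Taxable assessed value = min($63,109.5, $82,362) = $63,109.5 (cap does not bind)
City of Glenbar: $63,109.5 × 0.0116 = $732.0702
Brackenridge Township: $63,109.5 × 0.00329 = $207.630255
Cedarvale County: $63,109.5 × 0.01306 = $824.21007
Eastcliff Unified SD: $63,109.5 × 0.019 = $1,199.0805
Total = $2,962.991025

$2,963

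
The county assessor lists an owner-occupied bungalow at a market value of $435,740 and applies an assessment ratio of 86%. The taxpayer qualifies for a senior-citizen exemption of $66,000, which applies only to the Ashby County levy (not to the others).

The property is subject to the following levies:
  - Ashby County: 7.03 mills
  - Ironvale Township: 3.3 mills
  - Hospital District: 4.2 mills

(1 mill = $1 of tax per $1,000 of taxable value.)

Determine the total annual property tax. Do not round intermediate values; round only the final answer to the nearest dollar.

Assessed value = $435,740 × 0.86 = $374,736.4
Ashby County: ($374,736.4 − $66,000) × 0.00703 = $308,736.4 × 0.00703 = $2,170.416892
Ironvale Township: $374,736.4 × 0.0033 = $1,236.63012
Hospital District: $374,736.4 × 0.0042 = $1,573.89288
Total = $4,980.939892

$4,981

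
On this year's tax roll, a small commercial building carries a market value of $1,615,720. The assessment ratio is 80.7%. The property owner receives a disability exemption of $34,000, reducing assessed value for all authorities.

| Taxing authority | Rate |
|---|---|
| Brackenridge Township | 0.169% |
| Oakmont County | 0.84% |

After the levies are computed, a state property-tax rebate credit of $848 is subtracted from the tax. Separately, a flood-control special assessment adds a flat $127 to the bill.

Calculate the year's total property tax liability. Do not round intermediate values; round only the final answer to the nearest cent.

Assessed value = $1,615,720 × 0.807 = $1,303,886.04
Taxable value = $1,303,886.04 − $34,000 = $1,269,886.04
Brackenridge Township: $1,269,886.04 × 0.00169 = $2,146.1074076
Oakmont County: $1,269,886.04 × 0.0084 = $10,667.042736
Levies subtotal = $12,813.1501436
After credit = $12,813.1501436 − $848 = $11,965.1501436
Total = $11,965.1501436 + $127 = $12,092.1501436

$12,092.15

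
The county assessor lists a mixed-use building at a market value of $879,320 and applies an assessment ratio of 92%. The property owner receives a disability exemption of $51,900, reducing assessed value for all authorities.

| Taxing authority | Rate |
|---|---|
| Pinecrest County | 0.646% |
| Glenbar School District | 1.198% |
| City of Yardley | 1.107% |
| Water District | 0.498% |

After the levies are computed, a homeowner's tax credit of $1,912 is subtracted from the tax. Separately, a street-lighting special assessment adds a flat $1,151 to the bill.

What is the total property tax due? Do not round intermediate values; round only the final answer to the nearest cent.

$25,350.50

Assessed value = $879,320 × 0.92 = $808,974.4
Taxable value = $808,974.4 − $51,900 = $757,074.4
Pinecrest County: $757,074.4 × 0.00646 = $4,890.700624
Glenbar School District: $757,074.4 × 0.01198 = $9,069.751312
City of Yardley: $757,074.4 × 0.01107 = $8,380.813608
Water District: $757,074.4 × 0.00498 = $3,770.230512
Levies subtotal = $26,111.496056
After credit = $26,111.496056 − $1,912 = $24,199.496056
Total = $24,199.496056 + $1,151 = $25,350.496056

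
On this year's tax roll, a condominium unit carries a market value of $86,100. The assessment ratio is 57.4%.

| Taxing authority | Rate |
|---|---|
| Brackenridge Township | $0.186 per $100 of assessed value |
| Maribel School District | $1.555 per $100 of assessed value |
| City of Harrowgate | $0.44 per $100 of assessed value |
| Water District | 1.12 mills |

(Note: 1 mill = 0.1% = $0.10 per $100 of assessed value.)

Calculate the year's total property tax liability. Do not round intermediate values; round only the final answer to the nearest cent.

$1,133.23

Assessed value = $86,100 × 0.574 = $49,421.4
Brackenridge Township: $49,421.4 × 0.00186 = $91.923804
Maribel School District: $49,421.4 × 0.01555 = $768.50277
City of Harrowgate: $49,421.4 × 0.0044 = $217.45416
Water District: $49,421.4 × 0.00112 = $55.351968
Total = $1,133.232702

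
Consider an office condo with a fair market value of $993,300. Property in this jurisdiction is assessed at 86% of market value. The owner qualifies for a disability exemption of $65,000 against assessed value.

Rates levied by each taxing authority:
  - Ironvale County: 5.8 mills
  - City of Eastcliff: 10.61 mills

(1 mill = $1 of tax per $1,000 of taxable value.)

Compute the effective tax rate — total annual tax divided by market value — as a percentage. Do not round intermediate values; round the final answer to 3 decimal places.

Assessed value = $993,300 × 0.86 = $854,238
Taxable value = $854,238 − $65,000 = $789,238
Ironvale County: $789,238 × 0.0058 = $4,577.5804
City of Eastcliff: $789,238 × 0.01061 = $8,373.81518
Total tax = $12,951.39558
Effective rate = $12,951.39558 ÷ $993,300 = 1.304% of market value

1.304%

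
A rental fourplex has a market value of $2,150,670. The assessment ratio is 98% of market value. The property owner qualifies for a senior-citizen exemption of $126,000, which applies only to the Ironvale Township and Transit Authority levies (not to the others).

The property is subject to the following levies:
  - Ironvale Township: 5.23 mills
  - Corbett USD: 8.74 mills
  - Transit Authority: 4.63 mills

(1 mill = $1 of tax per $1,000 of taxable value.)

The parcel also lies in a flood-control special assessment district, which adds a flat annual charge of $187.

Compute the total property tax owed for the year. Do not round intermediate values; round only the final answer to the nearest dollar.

$38,147

Assessed value = $2,150,670 × 0.98 = $2,107,656.6
Ironvale Township: ($2,107,656.6 − $126,000) × 0.00523 = $1,981,656.6 × 0.00523 = $10,364.064018
Corbett USD: $2,107,656.6 × 0.00874 = $18,420.918684
Transit Authority: ($2,107,656.6 − $126,000) × 0.00463 = $1,981,656.6 × 0.00463 = $9,175.070058
Levies subtotal = $37,960.05276
Total = $37,960.05276 + $187 = $38,147.05276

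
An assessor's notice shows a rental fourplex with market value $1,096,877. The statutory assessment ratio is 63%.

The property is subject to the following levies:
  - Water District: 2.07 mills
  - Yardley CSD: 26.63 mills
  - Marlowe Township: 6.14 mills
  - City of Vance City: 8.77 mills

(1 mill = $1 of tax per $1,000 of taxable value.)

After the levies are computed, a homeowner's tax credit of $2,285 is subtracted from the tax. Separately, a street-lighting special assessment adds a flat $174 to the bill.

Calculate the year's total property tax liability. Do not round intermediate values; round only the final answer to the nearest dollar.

Assessed value = $1,096,877 × 0.63 = $691,032.51
Water District: $691,032.51 × 0.00207 = $1,430.4372957
Yardley CSD: $691,032.51 × 0.02663 = $18,402.1957413
Marlowe Township: $691,032.51 × 0.00614 = $4,242.9396114
City of Vance City: $691,032.51 × 0.00877 = $6,060.3551127
Levies subtotal = $30,135.9277611
After credit = $30,135.9277611 − $2,285 = $27,850.9277611
Total = $27,850.9277611 + $174 = $28,024.9277611

$28,025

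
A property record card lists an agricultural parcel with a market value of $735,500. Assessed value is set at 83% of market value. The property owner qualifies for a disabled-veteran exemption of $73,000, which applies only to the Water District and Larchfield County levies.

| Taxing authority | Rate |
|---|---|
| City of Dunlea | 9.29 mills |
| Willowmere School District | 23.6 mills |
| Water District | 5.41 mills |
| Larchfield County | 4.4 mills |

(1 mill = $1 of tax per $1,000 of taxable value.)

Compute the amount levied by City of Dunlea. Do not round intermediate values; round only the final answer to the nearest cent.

Assessed value = $735,500 × 0.83 = $610,465
City of Dunlea taxable value = $610,465 (exemption does not apply)
City of Dunlea levy = $610,465 × 0.00929 = $5,671.21985

$5,671.22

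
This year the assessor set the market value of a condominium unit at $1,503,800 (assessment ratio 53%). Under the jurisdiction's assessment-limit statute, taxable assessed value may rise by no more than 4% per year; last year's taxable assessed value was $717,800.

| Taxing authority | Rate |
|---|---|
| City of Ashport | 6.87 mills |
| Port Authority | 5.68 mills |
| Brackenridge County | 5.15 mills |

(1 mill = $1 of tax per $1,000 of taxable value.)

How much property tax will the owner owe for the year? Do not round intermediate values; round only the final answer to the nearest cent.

Uncapped assessed value = $1,503,800 × 0.53 = $797,014
Cap limit = $717,800 × 1.04 = $746,512
Taxable assessed value = min($797,014, $746,512) = $746,512 (cap binds)
City of Ashport: $746,512 × 0.00687 = $5,128.53744
Port Authority: $746,512 × 0.00568 = $4,240.18816
Brackenridge County: $746,512 × 0.00515 = $3,844.5368
Total = $13,213.2624

$13,213.26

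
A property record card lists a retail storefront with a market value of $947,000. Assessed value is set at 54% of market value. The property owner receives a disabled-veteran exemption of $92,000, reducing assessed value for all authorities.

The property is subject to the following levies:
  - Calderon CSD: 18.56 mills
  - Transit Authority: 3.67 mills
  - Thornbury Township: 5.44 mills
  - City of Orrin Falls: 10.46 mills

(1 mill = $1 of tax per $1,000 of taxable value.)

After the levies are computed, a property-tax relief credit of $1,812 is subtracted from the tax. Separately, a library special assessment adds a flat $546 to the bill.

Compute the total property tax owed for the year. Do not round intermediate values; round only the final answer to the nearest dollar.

Assessed value = $947,000 × 0.54 = $511,380
Taxable value = $511,380 − $92,000 = $419,380
Calderon CSD: $419,380 × 0.01856 = $7,783.6928
Transit Authority: $419,380 × 0.00367 = $1,539.1246
Thornbury Township: $419,380 × 0.00544 = $2,281.4272
City of Orrin Falls: $419,380 × 0.01046 = $4,386.7148
Levies subtotal = $15,990.9594
After credit = $15,990.9594 − $1,812 = $14,178.9594
Total = $14,178.9594 + $546 = $14,724.9594

$14,725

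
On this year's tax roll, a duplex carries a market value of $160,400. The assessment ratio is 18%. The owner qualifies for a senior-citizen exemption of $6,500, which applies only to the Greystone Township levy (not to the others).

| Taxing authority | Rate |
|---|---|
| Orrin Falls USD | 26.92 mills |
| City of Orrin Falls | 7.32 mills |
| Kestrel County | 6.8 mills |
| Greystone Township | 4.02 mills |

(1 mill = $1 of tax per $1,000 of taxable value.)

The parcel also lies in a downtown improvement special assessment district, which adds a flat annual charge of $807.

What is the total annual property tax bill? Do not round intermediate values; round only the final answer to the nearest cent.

Assessed value = $160,400 × 0.18 = $28,872
Orrin Falls USD: $28,872 × 0.02692 = $777.23424
City of Orrin Falls: $28,872 × 0.00732 = $211.34304
Kestrel County: $28,872 × 0.0068 = $196.3296
Greystone Township: ($28,872 − $6,500) × 0.00402 = $22,372 × 0.00402 = $89.93544
Levies subtotal = $1,274.84232
Total = $1,274.84232 + $807 = $2,081.84232

$2,081.84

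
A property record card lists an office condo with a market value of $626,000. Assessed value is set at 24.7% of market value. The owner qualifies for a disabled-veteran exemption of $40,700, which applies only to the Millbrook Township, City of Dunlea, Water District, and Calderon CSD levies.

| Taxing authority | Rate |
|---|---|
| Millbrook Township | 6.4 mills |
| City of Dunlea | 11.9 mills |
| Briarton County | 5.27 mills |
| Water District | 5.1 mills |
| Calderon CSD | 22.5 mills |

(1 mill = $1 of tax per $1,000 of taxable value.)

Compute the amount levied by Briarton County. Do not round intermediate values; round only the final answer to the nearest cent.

$814.86

Assessed value = $626,000 × 0.247 = $154,622
Briarton County taxable value = $154,622 (exemption does not apply)
Briarton County levy = $154,622 × 0.00527 = $814.85794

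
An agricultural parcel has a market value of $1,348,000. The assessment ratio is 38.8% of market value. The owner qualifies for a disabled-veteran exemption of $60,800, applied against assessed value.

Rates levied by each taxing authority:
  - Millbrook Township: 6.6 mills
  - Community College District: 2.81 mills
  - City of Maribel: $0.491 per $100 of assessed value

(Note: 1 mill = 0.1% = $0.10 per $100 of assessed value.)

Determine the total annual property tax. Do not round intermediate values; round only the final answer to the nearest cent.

Assessed value = $1,348,000 × 0.388 = $523,024
Taxable value = $523,024 − $60,800 = $462,224
Millbrook Township: $462,224 × 0.0066 = $3,050.6784
Community College District: $462,224 × 0.00281 = $1,298.84944
City of Maribel: $462,224 × 0.00491 = $2,269.51984
Total = $6,619.04768

$6,619.05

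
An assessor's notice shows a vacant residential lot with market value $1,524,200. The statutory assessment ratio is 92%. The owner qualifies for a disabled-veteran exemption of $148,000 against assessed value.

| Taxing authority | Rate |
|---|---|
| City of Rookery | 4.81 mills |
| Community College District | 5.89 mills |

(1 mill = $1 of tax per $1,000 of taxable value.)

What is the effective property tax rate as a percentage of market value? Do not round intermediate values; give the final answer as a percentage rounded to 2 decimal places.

Assessed value = $1,524,200 × 0.92 = $1,402,264
Taxable value = $1,402,264 − $148,000 = $1,254,264
City of Rookery: $1,254,264 × 0.00481 = $6,033.00984
Community College District: $1,254,264 × 0.00589 = $7,387.61496
Total tax = $13,420.6248
Effective rate = $13,420.6248 ÷ $1,524,200 = 0.88% of market value

0.88%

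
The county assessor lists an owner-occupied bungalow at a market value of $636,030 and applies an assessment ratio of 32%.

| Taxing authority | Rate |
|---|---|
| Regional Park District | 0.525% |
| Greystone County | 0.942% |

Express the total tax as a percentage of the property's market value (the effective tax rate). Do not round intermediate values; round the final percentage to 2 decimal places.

0.47%

Assessed value = $636,030 × 0.32 = $203,529.6
Regional Park District: $203,529.6 × 0.00525 = $1,068.5304
Greystone County: $203,529.6 × 0.00942 = $1,917.248832
Total tax = $2,985.779232
Effective rate = $2,985.779232 ÷ $636,030 = 0.47% of market value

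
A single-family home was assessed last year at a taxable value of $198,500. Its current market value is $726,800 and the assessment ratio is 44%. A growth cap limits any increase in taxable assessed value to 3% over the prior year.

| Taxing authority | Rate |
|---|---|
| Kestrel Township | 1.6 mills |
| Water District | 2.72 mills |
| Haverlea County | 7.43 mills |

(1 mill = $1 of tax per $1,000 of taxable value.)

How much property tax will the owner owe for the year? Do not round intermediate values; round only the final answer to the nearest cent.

Uncapped assessed value = $726,800 × 0.44 = $319,792
Cap limit = $198,500 × 1.03 = $204,455
Taxable assessed value = min($319,792, $204,455) = $204,455 (cap binds)
Kestrel Township: $204,455 × 0.0016 = $327.128
Water District: $204,455 × 0.00272 = $556.1176
Haverlea County: $204,455 × 0.00743 = $1,519.10065
Total = $2,402.34625

$2,402.35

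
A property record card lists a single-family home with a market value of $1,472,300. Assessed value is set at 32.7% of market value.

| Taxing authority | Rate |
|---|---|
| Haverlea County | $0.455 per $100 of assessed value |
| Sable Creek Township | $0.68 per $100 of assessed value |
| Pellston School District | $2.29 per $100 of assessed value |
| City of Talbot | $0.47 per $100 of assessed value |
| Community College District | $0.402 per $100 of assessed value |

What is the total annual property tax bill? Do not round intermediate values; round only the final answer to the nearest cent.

$20,687.57

Assessed value = $1,472,300 × 0.327 = $481,442.1
Haverlea County: $481,442.1 × 0.00455 = $2,190.561555
Sable Creek Township: $481,442.1 × 0.0068 = $3,273.80628
Pellston School District: $481,442.1 × 0.0229 = $11,025.02409
City of Talbot: $481,442.1 × 0.0047 = $2,262.77787
Community College District: $481,442.1 × 0.00402 = $1,935.397242
Total = $2,190.561555 + $3,273.80628 + $11,025.02409 + $2,262.77787 + $1,935.397242 = $20,687.567037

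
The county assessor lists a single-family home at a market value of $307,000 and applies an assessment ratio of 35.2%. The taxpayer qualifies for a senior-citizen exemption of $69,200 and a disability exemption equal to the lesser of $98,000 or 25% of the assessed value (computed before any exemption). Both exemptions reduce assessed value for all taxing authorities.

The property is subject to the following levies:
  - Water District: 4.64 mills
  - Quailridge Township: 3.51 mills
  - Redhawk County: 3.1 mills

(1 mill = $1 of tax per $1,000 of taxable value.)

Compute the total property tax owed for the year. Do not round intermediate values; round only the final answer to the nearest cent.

$133.29

Assessed value = $307,000 × 0.352 = $108,064
Disability exemption = min($98,000, 25% × $108,064) = min($98,000, $27,016) = $27,016 (percentage binds)
Taxable value = $108,064 − $69,200 − $27,016 = $11,848
Water District: $11,848 × 0.00464 = $54.97472
Quailridge Township: $11,848 × 0.00351 = $41.58648
Redhawk County: $11,848 × 0.0031 = $36.7288
Total = $133.29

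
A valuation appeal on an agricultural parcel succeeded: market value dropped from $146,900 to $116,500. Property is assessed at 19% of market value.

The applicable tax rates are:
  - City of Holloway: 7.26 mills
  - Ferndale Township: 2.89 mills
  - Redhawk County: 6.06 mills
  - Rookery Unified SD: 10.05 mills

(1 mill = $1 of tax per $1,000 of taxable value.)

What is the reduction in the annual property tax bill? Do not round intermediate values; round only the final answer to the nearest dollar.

Old assessed value = $146,900 × 0.19 = $27,911
New assessed value = $116,500 × 0.19 = $22,135
Combined rate = 0.00726 + 0.00289 + 0.00606 + 0.01005 = 0.02626
Old tax = $27,911 × 0.02626 = $732.94286
New tax = $22,135 × 0.02626 = $581.2651
Reduction = $732.94286 − $581.2651 = $151.67776

$152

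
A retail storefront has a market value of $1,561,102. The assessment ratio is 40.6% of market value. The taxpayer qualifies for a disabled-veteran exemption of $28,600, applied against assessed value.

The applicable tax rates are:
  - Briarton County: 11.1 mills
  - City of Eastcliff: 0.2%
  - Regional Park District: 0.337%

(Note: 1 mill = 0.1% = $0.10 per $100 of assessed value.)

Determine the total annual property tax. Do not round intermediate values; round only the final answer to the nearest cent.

$9,967.77

Assessed value = $1,561,102 × 0.406 = $633,807.412
Taxable value = $633,807.412 − $28,600 = $605,207.412
Briarton County: $605,207.412 × 0.0111 = $6,717.8022732
City of Eastcliff: $605,207.412 × 0.002 = $1,210.414824
Regional Park District: $605,207.412 × 0.00337 = $2,039.54897844
Total = $9,967.76607564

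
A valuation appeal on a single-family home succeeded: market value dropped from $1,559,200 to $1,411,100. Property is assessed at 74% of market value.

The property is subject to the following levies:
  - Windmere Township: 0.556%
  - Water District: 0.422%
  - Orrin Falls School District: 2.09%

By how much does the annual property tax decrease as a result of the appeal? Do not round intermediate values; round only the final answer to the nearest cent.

Old assessed value = $1,559,200 × 0.74 = $1,153,808
New assessed value = $1,411,100 × 0.74 = $1,044,214
Combined rate = 0.00556 + 0.00422 + 0.0209 = 0.03068
Old tax = $1,153,808 × 0.03068 = $35,398.82944
New tax = $1,044,214 × 0.03068 = $32,036.48552
Reduction = $35,398.82944 − $32,036.48552 = $3,362.34392

$3,362.34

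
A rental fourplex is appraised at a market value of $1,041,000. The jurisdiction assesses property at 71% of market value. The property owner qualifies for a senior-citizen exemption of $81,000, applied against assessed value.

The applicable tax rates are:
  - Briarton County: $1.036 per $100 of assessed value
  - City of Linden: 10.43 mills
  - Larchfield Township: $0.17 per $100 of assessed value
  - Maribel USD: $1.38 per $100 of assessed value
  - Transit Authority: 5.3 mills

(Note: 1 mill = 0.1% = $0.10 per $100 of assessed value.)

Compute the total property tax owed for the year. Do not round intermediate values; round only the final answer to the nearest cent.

Assessed value = $1,041,000 × 0.71 = $739,110
Taxable value = $739,110 − $81,000 = $658,110
Briarton County: $658,110 × 0.01036 = $6,818.0196
City of Linden: $658,110 × 0.01043 = $6,864.0873
Larchfield Township: $658,110 × 0.0017 = $1,118.787
Maribel USD: $658,110 × 0.0138 = $9,081.918
Transit Authority: $658,110 × 0.0053 = $3,487.983
Total = $27,370.7949

$27,370.79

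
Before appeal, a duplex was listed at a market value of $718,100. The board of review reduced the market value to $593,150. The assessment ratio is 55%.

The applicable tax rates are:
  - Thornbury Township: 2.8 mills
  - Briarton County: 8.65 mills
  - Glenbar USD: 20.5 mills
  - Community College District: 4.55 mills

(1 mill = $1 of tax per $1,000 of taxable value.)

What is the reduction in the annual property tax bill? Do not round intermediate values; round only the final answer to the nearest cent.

$2,508.37

Old assessed value = $718,100 × 0.55 = $394,955
New assessed value = $593,150 × 0.55 = $326,232.5
Combined rate = 0.0028 + 0.00865 + 0.0205 + 0.00455 = 0.0365
Old tax = $394,955 × 0.0365 = $14,415.8575
New tax = $326,232.5 × 0.0365 = $11,907.48625
Reduction = $14,415.8575 − $11,907.48625 = $2,508.37125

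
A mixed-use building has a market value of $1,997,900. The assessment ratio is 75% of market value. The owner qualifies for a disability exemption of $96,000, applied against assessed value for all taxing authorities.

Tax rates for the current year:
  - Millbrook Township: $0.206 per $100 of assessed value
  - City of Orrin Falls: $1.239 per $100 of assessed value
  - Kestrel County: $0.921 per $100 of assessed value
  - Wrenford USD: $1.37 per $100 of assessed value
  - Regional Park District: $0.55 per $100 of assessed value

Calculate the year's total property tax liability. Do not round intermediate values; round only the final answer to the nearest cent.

Assessed value = $1,997,900 × 0.75 = $1,498,425
Taxable value = $1,498,425 − $96,000 = $1,402,425
Millbrook Township: $1,402,425 × 0.00206 = $2,888.9955
City of Orrin Falls: $1,402,425 × 0.01239 = $17,376.04575
Kestrel County: $1,402,425 × 0.00921 = $12,916.33425
Wrenford USD: $1,402,425 × 0.0137 = $19,213.2225
Regional Park District: $1,402,425 × 0.0055 = $7,713.3375
Total = $2,888.9955 + $17,376.04575 + $12,916.33425 + $19,213.2225 + $7,713.3375 = $60,107.9355

$60,107.94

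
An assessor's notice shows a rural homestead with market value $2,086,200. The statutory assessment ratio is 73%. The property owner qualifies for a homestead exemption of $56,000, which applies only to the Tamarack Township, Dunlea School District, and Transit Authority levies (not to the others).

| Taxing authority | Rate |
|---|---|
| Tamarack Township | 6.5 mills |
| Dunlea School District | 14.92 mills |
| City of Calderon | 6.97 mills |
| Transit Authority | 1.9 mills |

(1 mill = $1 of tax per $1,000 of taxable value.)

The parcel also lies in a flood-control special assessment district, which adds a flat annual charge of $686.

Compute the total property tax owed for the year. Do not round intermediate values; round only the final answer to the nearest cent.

$45,509.51

Assessed value = $2,086,200 × 0.73 = $1,522,926
Tamarack Township: ($1,522,926 − $56,000) × 0.0065 = $1,466,926 × 0.0065 = $9,535.019
Dunlea School District: ($1,522,926 − $56,000) × 0.01492 = $1,466,926 × 0.01492 = $21,886.53592
City of Calderon: $1,522,926 × 0.00697 = $10,614.79422
Transit Authority: ($1,522,926 − $56,000) × 0.0019 = $1,466,926 × 0.0019 = $2,787.1594
Levies subtotal = $44,823.50854
Total = $44,823.50854 + $686 = $45,509.50854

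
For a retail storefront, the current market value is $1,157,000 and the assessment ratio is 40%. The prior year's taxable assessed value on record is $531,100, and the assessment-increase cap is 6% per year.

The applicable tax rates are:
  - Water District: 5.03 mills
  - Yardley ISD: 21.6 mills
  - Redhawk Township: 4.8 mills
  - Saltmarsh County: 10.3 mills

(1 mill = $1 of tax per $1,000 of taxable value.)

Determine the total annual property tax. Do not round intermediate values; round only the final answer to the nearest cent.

Uncapped assessed value = $1,157,000 × 0.4 = $462,800
Cap limit = $531,100 × 1.06 = $562,966
Taxable assessed value = min($462,800, $562,966) = $462,800 (cap does not bind)
Water District: $462,800 × 0.00503 = $2,327.884
Yardley ISD: $462,800 × 0.0216 = $9,996.48
Redhawk Township: $462,800 × 0.0048 = $2,221.44
Saltmarsh County: $462,800 × 0.0103 = $4,766.84
Total = $19,312.644

$19,312.64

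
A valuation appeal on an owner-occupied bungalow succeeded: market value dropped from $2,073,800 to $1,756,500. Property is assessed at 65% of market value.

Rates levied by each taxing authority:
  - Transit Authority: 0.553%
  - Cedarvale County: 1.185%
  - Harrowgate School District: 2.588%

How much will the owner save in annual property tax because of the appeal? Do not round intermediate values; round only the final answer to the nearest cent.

$8,922.16

Old assessed value = $2,073,800 × 0.65 = $1,347,970
New assessed value = $1,756,500 × 0.65 = $1,141,725
Combined rate = 0.00553 + 0.01185 + 0.02588 = 0.04326
Old tax = $1,347,970 × 0.04326 = $58,313.1822
New tax = $1,141,725 × 0.04326 = $49,391.0235
Reduction = $58,313.1822 − $49,391.0235 = $8,922.1587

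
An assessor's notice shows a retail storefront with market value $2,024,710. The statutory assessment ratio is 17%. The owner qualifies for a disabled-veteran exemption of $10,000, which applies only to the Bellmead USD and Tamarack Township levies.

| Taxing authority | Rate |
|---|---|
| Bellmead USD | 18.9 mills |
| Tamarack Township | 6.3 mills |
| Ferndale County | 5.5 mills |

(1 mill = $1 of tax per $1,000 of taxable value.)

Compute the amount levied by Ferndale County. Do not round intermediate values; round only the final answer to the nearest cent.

Assessed value = $2,024,710 × 0.17 = $344,200.7
Ferndale County taxable value = $344,200.7 (exemption does not apply)
Ferndale County levy = $344,200.7 × 0.0055 = $1,893.10385

$1,893.10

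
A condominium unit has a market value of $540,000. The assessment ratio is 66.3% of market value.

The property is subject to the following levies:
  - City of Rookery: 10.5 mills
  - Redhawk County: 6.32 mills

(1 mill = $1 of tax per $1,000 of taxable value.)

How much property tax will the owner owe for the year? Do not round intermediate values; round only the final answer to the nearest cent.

$6,021.90

Assessed value = $540,000 × 0.663 = $358,020
City of Rookery: $358,020 × 0.0105 = $3,759.21
Redhawk County: $358,020 × 0.00632 = $2,262.6864
Total = $3,759.21 + $2,262.6864 = $6,021.8964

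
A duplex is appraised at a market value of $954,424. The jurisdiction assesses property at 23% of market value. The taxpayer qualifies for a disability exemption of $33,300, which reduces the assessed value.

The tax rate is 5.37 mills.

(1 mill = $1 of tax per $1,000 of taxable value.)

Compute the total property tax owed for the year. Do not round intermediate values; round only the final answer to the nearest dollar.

$1,000

Assessed value = $954,424 × 0.23 = $219,517.52
Taxable value = $219,517.52 − $33,300 = $186,217.52
Tax = $186,217.52 × 0.00537 = $999.9880824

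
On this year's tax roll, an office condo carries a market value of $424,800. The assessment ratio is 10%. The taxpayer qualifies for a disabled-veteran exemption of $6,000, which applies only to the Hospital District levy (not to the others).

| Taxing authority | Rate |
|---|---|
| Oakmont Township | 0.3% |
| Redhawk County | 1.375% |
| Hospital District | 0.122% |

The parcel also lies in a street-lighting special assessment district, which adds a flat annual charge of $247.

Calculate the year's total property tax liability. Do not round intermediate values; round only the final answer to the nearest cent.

$1,003.05

Assessed value = $424,800 × 0.1 = $42,480
Oakmont Township: $42,480 × 0.003 = $127.44
Redhawk County: $42,480 × 0.01375 = $584.1
Hospital District: ($42,480 − $6,000) × 0.00122 = $36,480 × 0.00122 = $44.5056
Levies subtotal = $756.0456
Total = $756.0456 + $247 = $1,003.0456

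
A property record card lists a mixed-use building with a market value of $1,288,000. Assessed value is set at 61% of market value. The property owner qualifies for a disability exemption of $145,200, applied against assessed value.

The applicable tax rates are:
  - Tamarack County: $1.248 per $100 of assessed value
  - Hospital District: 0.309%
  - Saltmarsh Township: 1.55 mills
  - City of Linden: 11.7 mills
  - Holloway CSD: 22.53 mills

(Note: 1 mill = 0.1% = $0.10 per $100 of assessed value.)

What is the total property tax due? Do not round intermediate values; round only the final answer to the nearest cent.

$32,888.65

Assessed value = $1,288,000 × 0.61 = $785,680
Taxable value = $785,680 − $145,200 = $640,480
Tamarack County: $640,480 × 0.01248 = $7,993.1904
Hospital District: $640,480 × 0.00309 = $1,979.0832
Saltmarsh Township: $640,480 × 0.00155 = $992.744
City of Linden: $640,480 × 0.0117 = $7,493.616
Holloway CSD: $640,480 × 0.02253 = $14,430.0144
Total = $32,888.648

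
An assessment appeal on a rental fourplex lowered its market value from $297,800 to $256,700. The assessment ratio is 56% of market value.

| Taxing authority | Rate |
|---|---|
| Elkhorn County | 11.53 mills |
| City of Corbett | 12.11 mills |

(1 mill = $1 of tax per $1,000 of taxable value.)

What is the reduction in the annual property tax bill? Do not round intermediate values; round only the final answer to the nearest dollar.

Old assessed value = $297,800 × 0.56 = $166,768
New assessed value = $256,700 × 0.56 = $143,752
Combined rate = 0.01153 + 0.01211 = 0.02364
Old tax = $166,768 × 0.02364 = $3,942.39552
New tax = $143,752 × 0.02364 = $3,398.29728
Reduction = $3,942.39552 − $3,398.29728 = $544.09824

$544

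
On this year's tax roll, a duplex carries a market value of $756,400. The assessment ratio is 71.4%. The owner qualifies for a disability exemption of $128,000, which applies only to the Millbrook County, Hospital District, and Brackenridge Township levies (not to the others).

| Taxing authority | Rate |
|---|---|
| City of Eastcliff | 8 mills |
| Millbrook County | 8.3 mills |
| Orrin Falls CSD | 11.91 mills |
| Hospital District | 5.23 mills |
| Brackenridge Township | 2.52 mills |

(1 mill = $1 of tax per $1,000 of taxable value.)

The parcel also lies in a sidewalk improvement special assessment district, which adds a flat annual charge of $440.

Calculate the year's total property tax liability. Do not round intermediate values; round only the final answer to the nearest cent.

Assessed value = $756,400 × 0.714 = $540,069.6
City of Eastcliff: $540,069.6 × 0.008 = $4,320.5568
Millbrook County: ($540,069.6 − $128,000) × 0.0083 = $412,069.6 × 0.0083 = $3,420.17768
Orrin Falls CSD: $540,069.6 × 0.01191 = $6,432.228936
Hospital District: ($540,069.6 − $128,000) × 0.00523 = $412,069.6 × 0.00523 = $2,155.124008
Brackenridge Township: ($540,069.6 − $128,000) × 0.00252 = $412,069.6 × 0.00252 = $1,038.415392
Levies subtotal = $17,366.502816
Total = $17,366.502816 + $440 = $17,806.502816

$17,806.50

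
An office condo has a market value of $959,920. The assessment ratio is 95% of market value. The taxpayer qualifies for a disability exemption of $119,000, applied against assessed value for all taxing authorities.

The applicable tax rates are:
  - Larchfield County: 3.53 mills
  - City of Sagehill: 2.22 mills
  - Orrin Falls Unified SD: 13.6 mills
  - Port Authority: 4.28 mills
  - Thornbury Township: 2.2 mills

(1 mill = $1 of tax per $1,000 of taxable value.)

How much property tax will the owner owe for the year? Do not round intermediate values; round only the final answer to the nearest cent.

Assessed value = $959,920 × 0.95 = $911,924
Taxable value = $911,924 − $119,000 = $792,924
Larchfield County: $792,924 × 0.00353 = $2,799.02172
City of Sagehill: $792,924 × 0.00222 = $1,760.29128
Orrin Falls Unified SD: $792,924 × 0.0136 = $10,783.7664
Port Authority: $792,924 × 0.00428 = $3,393.71472
Thornbury Township: $792,924 × 0.0022 = $1,744.4328
Total = $2,799.02172 + $1,760.29128 + $10,783.7664 + $3,393.71472 + $1,744.4328 = $20,481.22692

$20,481.23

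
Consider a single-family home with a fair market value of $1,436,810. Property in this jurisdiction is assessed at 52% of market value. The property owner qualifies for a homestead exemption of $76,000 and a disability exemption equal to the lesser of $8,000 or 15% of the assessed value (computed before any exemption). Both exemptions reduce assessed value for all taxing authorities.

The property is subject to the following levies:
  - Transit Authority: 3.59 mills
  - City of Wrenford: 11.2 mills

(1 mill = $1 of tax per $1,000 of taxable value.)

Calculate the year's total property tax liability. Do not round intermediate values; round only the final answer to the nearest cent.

$9,807.86

Assessed value = $1,436,810 × 0.52 = $747,141.2
Disability exemption = min($8,000, 15% × $747,141.2) = min($8,000, $112,071.18) = $8,000 (dollar cap binds)
Taxable value = $747,141.2 − $76,000 − $8,000 = $663,141.2
Transit Authority: $663,141.2 × 0.00359 = $2,380.676908
City of Wrenford: $663,141.2 × 0.0112 = $7,427.18144
Total = $9,807.858348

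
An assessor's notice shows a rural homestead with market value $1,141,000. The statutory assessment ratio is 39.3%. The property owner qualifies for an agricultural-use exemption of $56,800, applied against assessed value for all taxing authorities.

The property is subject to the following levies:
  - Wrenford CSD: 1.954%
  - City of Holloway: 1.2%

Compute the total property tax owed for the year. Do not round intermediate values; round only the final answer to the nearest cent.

Assessed value = $1,141,000 × 0.393 = $448,413
Taxable value = $448,413 − $56,800 = $391,613
Wrenford CSD: $391,613 × 0.01954 = $7,652.11802
City of Holloway: $391,613 × 0.012 = $4,699.356
Total = $7,652.11802 + $4,699.356 = $12,351.47402

$12,351.47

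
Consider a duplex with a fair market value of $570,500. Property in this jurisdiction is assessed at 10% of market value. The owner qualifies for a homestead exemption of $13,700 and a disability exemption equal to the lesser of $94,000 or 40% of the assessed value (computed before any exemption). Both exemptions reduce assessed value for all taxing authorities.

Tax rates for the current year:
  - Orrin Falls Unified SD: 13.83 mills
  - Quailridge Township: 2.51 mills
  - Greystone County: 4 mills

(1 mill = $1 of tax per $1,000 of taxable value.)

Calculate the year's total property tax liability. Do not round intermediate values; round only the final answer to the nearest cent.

Assessed value = $570,500 × 0.1 = $57,050
Disability exemption = min($94,000, 40% × $57,050) = min($94,000, $22,820) = $22,820 (percentage binds)
Taxable value = $57,050 − $13,700 − $22,820 = $20,530
Orrin Falls Unified SD: $20,530 × 0.01383 = $283.9299
Quailridge Township: $20,530 × 0.00251 = $51.5303
Greystone County: $20,530 × 0.004 = $82.12
Total = $417.5802

$417.58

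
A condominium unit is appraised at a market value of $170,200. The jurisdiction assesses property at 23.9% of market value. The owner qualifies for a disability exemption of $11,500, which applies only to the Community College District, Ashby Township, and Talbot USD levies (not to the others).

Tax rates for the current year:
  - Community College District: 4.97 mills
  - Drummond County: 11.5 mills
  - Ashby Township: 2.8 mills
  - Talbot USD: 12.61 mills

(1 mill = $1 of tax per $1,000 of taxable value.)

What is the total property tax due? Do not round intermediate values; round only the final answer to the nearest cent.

$1,062.44

Assessed value = $170,200 × 0.239 = $40,677.8
Community College District: ($40,677.8 − $11,500) × 0.00497 = $29,177.8 × 0.00497 = $145.013666
Drummond County: $40,677.8 × 0.0115 = $467.7947
Ashby Township: ($40,677.8 − $11,500) × 0.0028 = $29,177.8 × 0.0028 = $81.69784
Talbot USD: ($40,677.8 − $11,500) × 0.01261 = $29,177.8 × 0.01261 = $367.932058
Total = $1,062.438264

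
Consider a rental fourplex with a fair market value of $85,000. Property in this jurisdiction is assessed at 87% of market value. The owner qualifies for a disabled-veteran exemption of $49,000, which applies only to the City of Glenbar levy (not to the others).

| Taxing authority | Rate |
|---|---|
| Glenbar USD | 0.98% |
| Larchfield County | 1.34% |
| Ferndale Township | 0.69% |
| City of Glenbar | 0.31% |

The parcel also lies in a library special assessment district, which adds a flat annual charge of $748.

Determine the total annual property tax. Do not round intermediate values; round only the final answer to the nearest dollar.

$3,051

Assessed value = $85,000 × 0.87 = $73,950
Glenbar USD: $73,950 × 0.0098 = $724.71
Larchfield County: $73,950 × 0.0134 = $990.93
Ferndale Township: $73,950 × 0.0069 = $510.255
City of Glenbar: ($73,950 − $49,000) × 0.0031 = $24,950 × 0.0031 = $77.345
Levies subtotal = $2,303.24
Total = $2,303.24 + $748 = $3,051.24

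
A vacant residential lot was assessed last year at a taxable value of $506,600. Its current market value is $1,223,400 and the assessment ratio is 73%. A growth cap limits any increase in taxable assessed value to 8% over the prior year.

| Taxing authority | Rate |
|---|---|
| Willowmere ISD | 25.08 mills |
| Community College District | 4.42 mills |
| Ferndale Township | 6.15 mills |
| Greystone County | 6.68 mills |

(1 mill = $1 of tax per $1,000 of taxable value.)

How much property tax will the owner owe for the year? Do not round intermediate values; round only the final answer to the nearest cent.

Uncapped assessed value = $1,223,400 × 0.73 = $893,082
Cap limit = $506,600 × 1.08 = $547,128
Taxable assessed value = min($893,082, $547,128) = $547,128 (cap binds)
Willowmere ISD: $547,128 × 0.02508 = $13,721.97024
Community College District: $547,128 × 0.00442 = $2,418.30576
Ferndale Township: $547,128 × 0.00615 = $3,364.8372
Greystone County: $547,128 × 0.00668 = $3,654.81504
Total = $23,159.92824

$23,159.93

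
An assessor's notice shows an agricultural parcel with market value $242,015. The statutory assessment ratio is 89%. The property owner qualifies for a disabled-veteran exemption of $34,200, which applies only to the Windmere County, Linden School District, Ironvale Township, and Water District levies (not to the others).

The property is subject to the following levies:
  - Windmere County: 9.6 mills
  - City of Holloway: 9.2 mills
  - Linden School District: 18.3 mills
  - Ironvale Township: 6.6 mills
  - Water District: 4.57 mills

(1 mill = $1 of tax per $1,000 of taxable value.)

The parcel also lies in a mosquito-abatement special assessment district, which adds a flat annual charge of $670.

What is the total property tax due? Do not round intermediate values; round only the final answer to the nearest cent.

$9,730.84

Assessed value = $242,015 × 0.89 = $215,393.35
Windmere County: ($215,393.35 − $34,200) × 0.0096 = $181,193.35 × 0.0096 = $1,739.45616
City of Holloway: $215,393.35 × 0.0092 = $1,981.61882
Linden School District: ($215,393.35 − $34,200) × 0.0183 = $181,193.35 × 0.0183 = $3,315.838305
Ironvale Township: ($215,393.35 − $34,200) × 0.0066 = $181,193.35 × 0.0066 = $1,195.87611
Water District: ($215,393.35 − $34,200) × 0.00457 = $181,193.35 × 0.00457 = $828.0536095
Levies subtotal = $9,060.8430045
Total = $9,060.8430045 + $670 = $9,730.8430045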